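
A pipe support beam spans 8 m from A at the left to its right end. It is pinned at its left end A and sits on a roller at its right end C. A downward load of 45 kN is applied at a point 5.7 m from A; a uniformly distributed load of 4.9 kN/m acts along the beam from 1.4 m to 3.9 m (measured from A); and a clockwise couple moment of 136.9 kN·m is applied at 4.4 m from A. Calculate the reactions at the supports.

A_x = 0, A_y = 4.017 kN, C_y = 53.23 kN

Resultant of the distributed load: 4.9 × 2.5 = 12.25 kN at 2.65 m from A.
ΣM about A: C_y·8 − 45·5.7 − (4.9·2.5)·2.65 − 136.9 = 0 → C_y = 425.8625/8 = 53.2328 ≈ 53.23 kN.
ΣF_y = 0: A_y + 53.2328 − 45 − 4.9·2.5 = 0 → A_y = 4.017 kN.
ΣF_x = 0: no horizontal applied forces, so A_x = 0.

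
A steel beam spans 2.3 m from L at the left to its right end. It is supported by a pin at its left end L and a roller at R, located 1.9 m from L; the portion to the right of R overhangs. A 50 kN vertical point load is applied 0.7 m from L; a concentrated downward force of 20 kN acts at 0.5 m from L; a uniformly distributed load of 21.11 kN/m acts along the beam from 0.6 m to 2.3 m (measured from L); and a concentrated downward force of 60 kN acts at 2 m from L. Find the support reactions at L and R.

Resultant of the distributed load: 21.11 × 1.7 = 35.887 kN at 1.45 m from L.
Taking moments about L: R_y·1.9 − 50·0.7 − 20·0.5 − (21.11·1.7)·1.45 − 60·2 = 0 → R_y = 217.03615/1.9 = 114.23 ≈ 114.2 kN.
ΣF_y = 0: L_y + 114.23 − 50 − 20 − 21.11·1.7 − 60 = 0 → L_y = 51.66 kN.
ΣF_x = 0: no horizontal applied forces, so L_x = 0.

L_x = 0, L_y = 51.66 kN, R_y = 114.2 kN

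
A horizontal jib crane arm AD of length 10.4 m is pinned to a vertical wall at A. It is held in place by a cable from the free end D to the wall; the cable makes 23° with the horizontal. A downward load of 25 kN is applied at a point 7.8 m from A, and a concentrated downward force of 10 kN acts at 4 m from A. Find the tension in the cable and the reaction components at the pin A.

ΣM about A: T·sin23°·10.4 − 25·7.8 − 10·4 = 0 → T = 235/(10.4·0.390731) = 57.8305 ≈ 57.83 kN.
ΣF_x = 0: A_x − T·cos23° = 0 → A_x = 57.8305 × 0.920505 = 53.23 kN.
ΣF_y = 0: A_y + T·sin23° − 25 − 10 = 0 → A_y = 35 − 57.8305 × 0.390731 = 12.40 kN.

T = 57.83 kN, A_x = 53.23 kN, A_y = 12.40 kN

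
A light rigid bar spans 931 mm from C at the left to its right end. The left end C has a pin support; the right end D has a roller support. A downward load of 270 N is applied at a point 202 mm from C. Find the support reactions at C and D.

Taking moments about C: D_y·931 − 270·202 = 0 → D_y = 54540/931 = 58.5822 ≈ 58.58 N.
ΣF_y = 0: C_y + 58.5822 − 270 = 0 → C_y = 211.4 N.
ΣF_x = 0: no horizontal applied forces, so C_x = 0.

C_x = 0, C_y = 211.4 N, D_y = 58.58 N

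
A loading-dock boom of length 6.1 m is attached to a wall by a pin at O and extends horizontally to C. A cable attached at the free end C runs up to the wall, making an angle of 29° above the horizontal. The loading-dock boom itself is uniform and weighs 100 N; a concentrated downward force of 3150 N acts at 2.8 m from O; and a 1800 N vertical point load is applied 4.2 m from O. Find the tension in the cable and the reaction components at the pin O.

ΣM about O: T·sin29°·6.1 − 100·3.05 − 3150·2.8 − 1800·4.2 = 0 → T = 16685/(6.1·0.48481) = 5641.89 ≈ 5642 N.
ΣF_x = 0: O_x − T·cos29° = 0 → O_x = 5641.89 × 0.87462 = 4935 N.
ΣF_y = 0: O_y + T·sin29° − 100 − 3150 − 1800 = 0 → O_y = 5050 − 5641.89 × 0.48481 = 2315 N.

T = 5642 N, O_x = 4935 N, O_y = 2315 N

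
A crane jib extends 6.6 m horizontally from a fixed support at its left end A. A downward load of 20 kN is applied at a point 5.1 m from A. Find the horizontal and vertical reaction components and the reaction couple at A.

ΣF_x = 0: A_x = 0.
ΣF_y = 0: A_y − 20 = 0 → A_y = 20.00 kN.
ΣM about A: M_A − 20·5.1 = 0 → M_A = 102.0 kN·m.

A_x = 0, A_y = 20.00 kN, M_A = 102.0 kN·m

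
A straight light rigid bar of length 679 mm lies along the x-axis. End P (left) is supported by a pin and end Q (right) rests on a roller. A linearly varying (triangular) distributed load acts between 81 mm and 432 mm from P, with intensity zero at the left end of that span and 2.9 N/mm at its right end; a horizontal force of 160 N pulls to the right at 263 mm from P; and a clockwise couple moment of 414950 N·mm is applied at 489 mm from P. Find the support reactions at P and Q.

Resultant of the triangular load: ½ × 2.9 × 351 = 508.95 N, acting at 315 mm from P (one-third of the span from the peak).
ΣM about P: Q_y·679 − (½·2.9·351)·315 − 414950 = 0 → Q_y = 575269.25/679 = 847.23 ≈ 847.2 N.
ΣF_y = 0: P_y + 847.23 − ½·2.9·351 = 0 → P_y = -338.3 N.
ΣF_x = 0: P_x + 160 = 0 → P_x = -160.0 N.

P_x = -160.0 N, P_y = -338.3 N, Q_y = 847.2 N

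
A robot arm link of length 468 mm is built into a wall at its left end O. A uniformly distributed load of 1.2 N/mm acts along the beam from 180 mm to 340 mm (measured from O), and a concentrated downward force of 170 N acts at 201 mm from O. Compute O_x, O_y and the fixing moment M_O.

O_x = 0, O_y = 362.0 N, M_O = 84090 N·mm

Resultant of the distributed load: 1.2 × 160 = 192 N at 260 mm from O.
ΣF_x = 0: O_x = 0.
ΣF_y = 0: O_y − 1.2·160 − 170 = 0 → O_y = 362.0 N.
ΣM about O: M_O − (1.2·160)·260 − 170·201 = 0 → M_O = 84090 N·mm.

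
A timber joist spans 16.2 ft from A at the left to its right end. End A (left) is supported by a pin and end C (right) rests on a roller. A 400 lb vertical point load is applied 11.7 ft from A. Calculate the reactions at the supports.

Taking moments about A: C_y·16.2 − 400·11.7 = 0 → C_y = 4680/16.2 = 288.889 ≈ 288.9 lb.
ΣF_y = 0: A_y + 288.889 − 400 = 0 → A_y = 111.1 lb.
ΣF_x = 0: no horizontal applied forces, so A_x = 0.

A_x = 0, A_y = 111.1 lb, C_y = 288.9 lb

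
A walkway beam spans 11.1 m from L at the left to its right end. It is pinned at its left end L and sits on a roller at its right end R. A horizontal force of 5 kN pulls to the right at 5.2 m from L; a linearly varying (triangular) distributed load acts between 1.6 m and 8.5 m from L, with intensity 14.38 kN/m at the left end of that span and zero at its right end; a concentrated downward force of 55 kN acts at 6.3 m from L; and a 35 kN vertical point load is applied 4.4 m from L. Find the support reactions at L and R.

L_x = -5.000 kN, L_y = 77.09 kN, R_y = 62.52 kN

Resultant of the triangular load: ½ × 14.38 × 6.9 = 49.611 kN, acting at 3.9 m from L (one-third of the span from the peak).
ΣM about L: R_y·11.1 − (½·14.38·6.9)·3.9 − 55·6.3 − 35·4.4 = 0 → R_y = 693.9829/11.1 = 62.521 ≈ 62.52 kN.
ΣF_y = 0: L_y + 62.521 − ½·14.38·6.9 − 55 − 35 = 0 → L_y = 77.09 kN.
ΣF_x = 0: L_x + 5 = 0 → L_x = -5.000 kN.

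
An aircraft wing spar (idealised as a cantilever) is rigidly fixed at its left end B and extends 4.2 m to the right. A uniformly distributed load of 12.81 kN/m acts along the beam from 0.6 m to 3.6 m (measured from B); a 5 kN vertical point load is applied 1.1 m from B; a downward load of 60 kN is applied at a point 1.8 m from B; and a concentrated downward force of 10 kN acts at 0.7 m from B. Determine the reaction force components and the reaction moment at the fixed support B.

Resultant of the distributed load: 12.81 × 3 = 38.43 kN at 2.1 m from B.
ΣF_x = 0: B_x = 0.
ΣF_y = 0: B_y − 12.81·3 − 5 − 60 − 10 = 0 → B_y = 113.4 kN.
ΣM about B: M_B − (12.81·3)·2.1 − 5·1.1 − 60·1.8 − 10·0.7 = 0 → M_B = 201.2 kN·m.

B_x = 0, B_y = 113.4 kN, M_B = 201.2 kN·m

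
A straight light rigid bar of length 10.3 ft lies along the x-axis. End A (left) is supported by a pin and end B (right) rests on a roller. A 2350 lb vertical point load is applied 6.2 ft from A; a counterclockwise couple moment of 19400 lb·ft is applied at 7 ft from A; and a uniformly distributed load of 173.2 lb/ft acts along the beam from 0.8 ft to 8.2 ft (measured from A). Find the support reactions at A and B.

Resultant of the distributed load: 173.2 × 7.4 = 1281.68 lb at 4.5 ft from A.
ΣM about A: B_y·10.3 − 2350·6.2 + 19400 − (173.2·7.4)·4.5 = 0 → B_y = 937.56/10.3 = 91.0252 ≈ 91.03 lb.
ΣF_y = 0: A_y + 91.0252 − 2350 − 173.2·7.4 = 0 → A_y = 3541 lb.
ΣF_x = 0: no horizontal applied forces, so A_x = 0.

A_x = 0, A_y = 3541 lb, B_y = 91.03 lb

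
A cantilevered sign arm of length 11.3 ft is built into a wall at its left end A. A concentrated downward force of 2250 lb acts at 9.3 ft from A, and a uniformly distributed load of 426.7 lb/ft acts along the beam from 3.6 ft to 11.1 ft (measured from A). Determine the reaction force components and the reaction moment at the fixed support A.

A_x = 0, A_y = 5450 lb, M_A = 44450 lb·ft

Resultant of the distributed load: 426.7 × 7.5 = 3200.25 lb at 7.35 ft from A.
ΣF_x = 0: A_x = 0.
ΣF_y = 0: A_y − 2250 − 426.7·7.5 = 0 → A_y = 5450 lb.
ΣM about A: M_A − 2250·9.3 − (426.7·7.5)·7.35 = 0 → M_A = 44450 lb·ft.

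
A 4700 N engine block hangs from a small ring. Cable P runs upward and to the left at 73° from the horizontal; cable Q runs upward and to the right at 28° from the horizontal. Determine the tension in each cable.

ΣF_x = 0: −T_P·cos73° + T_Q·cos28° = 0 → T_Q = 0.331131·T_P.
ΣF_y = 0: T_P·sin73° + T_Q·sin28° = 4700.
Substitute: T_P·(0.956305 + 0.331131·0.469472) = 4700 → T_P = 4227.52 ≈ 4228 N.
Then T_Q = 0.331131 × 4227.52 = 1400 N.

T_P = 4228 N, T_Q = 1400 N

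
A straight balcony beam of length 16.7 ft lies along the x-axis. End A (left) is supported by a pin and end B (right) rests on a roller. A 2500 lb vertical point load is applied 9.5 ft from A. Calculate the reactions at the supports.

A_x = 0, A_y = 1078 lb, B_y = 1422 lb

ΣM about A: B_y·16.7 − 2500·9.5 = 0 → B_y = 23750/16.7 = 1422.16 ≈ 1422 lb.
ΣF_y = 0: A_y + 1422.16 − 2500 = 0 → A_y = 1078 lb.
ΣF_x = 0: no horizontal applied forces, so A_x = 0.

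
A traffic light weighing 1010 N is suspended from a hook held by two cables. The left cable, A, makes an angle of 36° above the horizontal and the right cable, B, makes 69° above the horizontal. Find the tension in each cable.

T_A = 374.7 N, T_B = 845.9 N

ΣF_x = 0: −T_A·cos36° + T_B·cos69° = 0 → T_B = 2.2575·T_A.
ΣF_y = 0: T_A·sin36° + T_B·sin69° = 1010.
Substitute: T_A·(0.587785 + 2.2575·0.93358) = 1010 → T_A = 374.721 ≈ 374.7 N.
Then T_B = 2.2575 × 374.721 = 845.9 N.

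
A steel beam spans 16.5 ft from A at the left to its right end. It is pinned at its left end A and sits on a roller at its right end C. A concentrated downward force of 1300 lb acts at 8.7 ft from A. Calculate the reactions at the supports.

A_x = 0, A_y = 614.5 lb, C_y = 685.5 lb

Taking moments about A: C_y·16.5 − 1300·8.7 = 0 → C_y = 11310/16.5 = 685.455 ≈ 685.5 lb.
ΣF_y = 0: A_y + 685.455 − 1300 = 0 → A_y = 614.5 lb.
ΣF_x = 0: no horizontal applied forces, so A_x = 0.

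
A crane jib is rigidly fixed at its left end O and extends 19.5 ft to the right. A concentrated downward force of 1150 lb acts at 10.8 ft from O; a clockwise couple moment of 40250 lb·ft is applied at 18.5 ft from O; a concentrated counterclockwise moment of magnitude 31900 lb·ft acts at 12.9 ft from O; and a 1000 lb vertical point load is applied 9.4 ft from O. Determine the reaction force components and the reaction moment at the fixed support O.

O_x = 0, O_y = 2150 lb, M_O = 30170 lb·ft

ΣF_x = 0: O_x = 0.
ΣF_y = 0: O_y − 1150 − 1000 = 0 → O_y = 2150 lb.
ΣM about O: M_O − 1150·10.8 − 40250 + 31900 − 1000·9.4 = 0 → M_O = 30170 lb·ft.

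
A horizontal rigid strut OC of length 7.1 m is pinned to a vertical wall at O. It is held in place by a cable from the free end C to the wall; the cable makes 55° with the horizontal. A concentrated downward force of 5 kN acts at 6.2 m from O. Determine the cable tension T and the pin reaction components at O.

T = 5.330 kN, O_x = 3.057 kN, O_y = 0.6338 kN

ΣM about O: T·sin55°·7.1 − 5·6.2 = 0 → T = 31/(7.1·0.819152) = 5.33014 ≈ 5.330 kN.
ΣF_x = 0: O_x − T·cos55° = 0 → O_x = 5.33014 × 0.573576 = 3.057 kN.
ΣF_y = 0: O_y + T·sin55° − 5 = 0 → O_y = 5 − 5.33014 × 0.819152 = 0.6338 kN.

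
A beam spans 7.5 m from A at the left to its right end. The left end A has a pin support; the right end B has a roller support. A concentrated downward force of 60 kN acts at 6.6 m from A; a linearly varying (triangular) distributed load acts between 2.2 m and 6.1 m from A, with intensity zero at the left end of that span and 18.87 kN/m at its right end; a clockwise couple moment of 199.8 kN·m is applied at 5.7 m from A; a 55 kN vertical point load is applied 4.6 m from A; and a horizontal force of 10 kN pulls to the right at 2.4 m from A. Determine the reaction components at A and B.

Resultant of the triangular load: ½ × 18.87 × 3.9 = 36.7965 kN, acting at 4.8 m from A (one-third of the span from the peak).
Taking moments about A: B_y·7.5 − 60·6.6 − (½·18.87·3.9)·4.8 − 199.8 − 55·4.6 = 0 → B_y = 1025.4232/7.5 = 136.723 ≈ 136.7 kN.
ΣF_y = 0: A_y + 136.723 − 60 − ½·18.87·3.9 − 55 = 0 → A_y = 15.07 kN.
ΣF_x = 0: A_x + 10 = 0 → A_x = -10.00 kN.

A_x = -10.00 kN, A_y = 15.07 kN, B_y = 136.7 kN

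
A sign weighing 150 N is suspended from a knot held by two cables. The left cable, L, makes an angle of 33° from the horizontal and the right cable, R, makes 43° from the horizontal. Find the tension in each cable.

ΣF_x = 0: −T_L·cos33° + T_R·cos43° = 0 → T_R = 1.14674·T_L.
ΣF_y = 0: T_L·sin33° + T_R·sin43° = 150.
Substitute: T_L·(0.544639 + 1.14674·0.681998) = 150 → T_L = 113.061 ≈ 113.1 N.
Then T_R = 1.14674 × 113.061 = 129.7 N.

T_L = 113.1 N, T_R = 129.7 N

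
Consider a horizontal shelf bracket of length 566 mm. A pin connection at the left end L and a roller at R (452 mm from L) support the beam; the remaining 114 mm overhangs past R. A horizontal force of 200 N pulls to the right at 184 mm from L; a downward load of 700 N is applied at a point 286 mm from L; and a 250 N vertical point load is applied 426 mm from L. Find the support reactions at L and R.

Moments about L: R_y·452 − 700·286 − 250·426 = 0 → R_y = 306700/452 = 678.54 ≈ 678.5 N.
ΣF_y = 0: L_y + 678.54 − 700 − 250 = 0 → L_y = 271.5 N.
ΣF_x = 0: L_x + 200 = 0 → L_x = -200.0 N.

L_x = -200.0 N, L_y = 271.5 N, R_y = 678.5 N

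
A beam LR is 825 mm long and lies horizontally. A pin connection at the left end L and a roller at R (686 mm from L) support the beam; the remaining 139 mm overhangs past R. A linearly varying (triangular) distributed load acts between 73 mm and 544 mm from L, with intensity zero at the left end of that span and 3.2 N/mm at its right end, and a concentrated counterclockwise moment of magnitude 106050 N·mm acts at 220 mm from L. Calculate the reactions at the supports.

Resultant of the triangular load: ½ × 3.2 × 471 = 753.6 N, acting at 387 mm from L (one-third of the span from the peak).
ΣM about L: R_y·686 − (½·3.2·471)·387 + 106050 = 0 → R_y = 185593.2/686 = 270.544 ≈ 270.5 N.
ΣF_y = 0: L_y + 270.544 − ½·3.2·471 = 0 → L_y = 483.1 N.
ΣF_x = 0: no horizontal applied forces, so L_x = 0.

L_x = 0, L_y = 483.1 N, R_y = 270.5 N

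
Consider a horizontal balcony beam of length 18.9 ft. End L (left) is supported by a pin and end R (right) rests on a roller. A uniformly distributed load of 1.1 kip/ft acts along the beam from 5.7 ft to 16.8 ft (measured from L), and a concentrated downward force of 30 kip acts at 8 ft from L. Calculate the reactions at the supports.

L_x = 0, L_y = 22.24 kip, R_y = 19.97 kip

Resultant of the distributed load: 1.1 × 11.1 = 12.21 kip at 11.25 ft from L.
ΣM about L: R_y·18.9 − (1.1·11.1)·11.25 − 30·8 = 0 → R_y = 377.3625/18.9 = 19.9663 ≈ 19.97 kip.
ΣF_y = 0: L_y + 19.9663 − 1.1·11.1 − 30 = 0 → L_y = 22.24 kip.
ΣF_x = 0: no horizontal applied forces, so L_x = 0.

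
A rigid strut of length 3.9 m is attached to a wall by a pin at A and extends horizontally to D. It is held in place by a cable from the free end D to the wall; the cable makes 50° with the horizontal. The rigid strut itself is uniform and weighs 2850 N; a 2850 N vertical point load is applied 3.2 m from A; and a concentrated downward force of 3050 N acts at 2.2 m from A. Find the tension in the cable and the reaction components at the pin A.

ΣM about A: T·sin50°·3.9 − 2850·1.95 − 2850·3.2 − 3050·2.2 = 0 → T = 21387.5/(3.9·0.766044) = 7158.82 ≈ 7159 N.
ΣF_x = 0: A_x − T·cos50° = 0 → A_x = 7158.82 × 0.642788 = 4602 N.
ΣF_y = 0: A_y + T·sin50° − 2850 − 2850 − 3050 = 0 → A_y = 8750 − 7158.82 × 0.766044 = 3266 N.

T = 7159 N, A_x = 4602 N, A_y = 3266 N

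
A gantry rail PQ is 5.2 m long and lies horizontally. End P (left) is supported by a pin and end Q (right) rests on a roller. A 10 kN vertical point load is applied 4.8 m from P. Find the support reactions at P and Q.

P_x = 0, P_y = 0.7692 kN, Q_y = 9.231 kN

ΣM about P: Q_y·5.2 − 10·4.8 = 0 → Q_y = 48/5.2 = 9.23077 ≈ 9.231 kN.
ΣF_y = 0: P_y + 9.23077 − 10 = 0 → P_y = 0.7692 kN.
ΣF_x = 0: no horizontal applied forces, so P_x = 0.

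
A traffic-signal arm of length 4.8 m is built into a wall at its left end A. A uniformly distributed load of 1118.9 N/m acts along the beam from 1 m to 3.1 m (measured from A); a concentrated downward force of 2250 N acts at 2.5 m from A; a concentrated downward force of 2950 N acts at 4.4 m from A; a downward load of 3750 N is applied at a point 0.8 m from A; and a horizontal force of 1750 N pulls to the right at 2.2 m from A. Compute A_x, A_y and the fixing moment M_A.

A_x = -1750 N, A_y = 11300 N, M_A = 26420 N·m

Resultant of the distributed load: 1118.9 × 2.1 = 2349.69 N at 2.05 m from A.
ΣF_x = 0: A_x + 1750 = 0 → A_x = -1750 N.
ΣF_y = 0: A_y − 1118.9·2.1 − 2250 − 2950 − 3750 = 0 → A_y = 11300 N.
ΣM about A: M_A − (1118.9·2.1)·2.05 − 2250·2.5 − 2950·4.4 − 3750·0.8 = 0 → M_A = 26420 N·m.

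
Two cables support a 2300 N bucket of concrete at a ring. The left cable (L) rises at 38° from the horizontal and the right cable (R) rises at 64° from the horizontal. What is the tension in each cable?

ΣF_x = 0: −T_L·cos38° + T_R·cos64° = 0 → T_R = 1.79759·T_L.
ΣF_y = 0: T_L·sin38° + T_R·sin64° = 2300.
Substitute: T_L·(0.615661 + 1.79759·0.898794) = 2300 → T_L = 1030.78 ≈ 1031 N.
Then T_R = 1.79759 × 1030.78 = 1853 N.

T_L = 1031 N, T_R = 1853 N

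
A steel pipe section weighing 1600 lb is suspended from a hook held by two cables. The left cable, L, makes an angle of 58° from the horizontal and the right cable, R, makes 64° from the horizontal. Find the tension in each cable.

T_L = 827.1 lb, T_R = 999.8 lb

ΣF_x = 0: −T_L·cos58° + T_R·cos64° = 0 → T_R = 1.20884·T_L.
ΣF_y = 0: T_L·sin58° + T_R·sin64° = 1600.
Substitute: T_L·(0.848048 + 1.20884·0.898794) = 1600 → T_L = 827.067 ≈ 827.1 lb.
Then T_R = 1.20884 × 827.067 = 999.8 lb.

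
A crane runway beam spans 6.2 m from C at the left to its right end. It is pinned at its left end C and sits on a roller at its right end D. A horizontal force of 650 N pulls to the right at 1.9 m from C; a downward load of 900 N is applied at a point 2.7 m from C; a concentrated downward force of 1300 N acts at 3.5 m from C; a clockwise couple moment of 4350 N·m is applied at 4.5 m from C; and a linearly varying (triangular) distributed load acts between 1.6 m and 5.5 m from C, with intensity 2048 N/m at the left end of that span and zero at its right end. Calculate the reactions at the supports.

C_x = -650.0 N, C_y = 2498 N, D_y = 3695 N

Resultant of the triangular load: ½ × 2048 × 3.9 = 3993.6 N, acting at 2.9 m from C (one-third of the span from the peak).
Moments about C: D_y·6.2 − 900·2.7 − 1300·3.5 − 4350 − (½·2048·3.9)·2.9 = 0 → D_y = 22911.44/6.2 = 3695.39 ≈ 3695 N.
ΣF_y = 0: C_y + 3695.39 − 900 − 1300 − ½·2048·3.9 = 0 → C_y = 2498 N.
ΣF_x = 0: C_x + 650 = 0 → C_x = -650.0 N.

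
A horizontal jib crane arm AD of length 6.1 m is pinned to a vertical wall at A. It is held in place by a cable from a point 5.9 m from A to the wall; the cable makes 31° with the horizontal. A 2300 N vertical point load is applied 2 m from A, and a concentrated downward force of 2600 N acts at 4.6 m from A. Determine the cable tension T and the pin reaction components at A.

T = 5450 N, A_x = 4671 N, A_y = 2093 N

ΣM about A: T·sin31°·5.9 − 2300·2 − 2600·4.6 = 0 → T = 16560/(5.9·0.515038) = 5449.66 ≈ 5450 N.
ΣF_x = 0: A_x − T·cos31° = 0 → A_x = 5449.66 × 0.857167 = 4671 N.
ΣF_y = 0: A_y + T·sin31° − 2300 − 2600 = 0 → A_y = 4900 − 5449.66 × 0.515038 = 2093 N.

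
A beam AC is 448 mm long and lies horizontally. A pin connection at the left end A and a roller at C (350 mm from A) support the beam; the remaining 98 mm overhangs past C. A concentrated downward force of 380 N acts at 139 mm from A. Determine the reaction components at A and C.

A_x = 0, A_y = 229.1 N, C_y = 150.9 N

Moments about A: C_y·350 − 380·139 = 0 → C_y = 52820/350 = 150.914 ≈ 150.9 N.
ΣF_y = 0: A_y + 150.914 − 380 = 0 → A_y = 229.1 N.
ΣF_x = 0: no horizontal applied forces, so A_x = 0.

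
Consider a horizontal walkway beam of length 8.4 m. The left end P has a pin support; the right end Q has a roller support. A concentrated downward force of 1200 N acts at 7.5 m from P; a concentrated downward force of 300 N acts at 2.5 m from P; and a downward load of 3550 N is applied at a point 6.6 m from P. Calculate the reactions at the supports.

Taking moments about P: Q_y·8.4 − 1200·7.5 − 300·2.5 − 3550·6.6 = 0 → Q_y = 33180/8.4 = 3950 N.
ΣF_y = 0: P_y + 3950 − 1200 − 300 − 3550 = 0 → P_y = 1100 N.
ΣF_x = 0: no horizontal applied forces, so P_x = 0.

P_x = 0, P_y = 1100 N, Q_y = 3950 N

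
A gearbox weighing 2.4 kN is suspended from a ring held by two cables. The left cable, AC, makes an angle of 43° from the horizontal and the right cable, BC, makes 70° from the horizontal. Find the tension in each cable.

T_AC = 0.8917 kN, T_BC = 1.907 kN

ΣF_x = 0: −T_AC·cos43° + T_BC·cos70° = 0 → T_BC = 2.13834·T_AC.
ΣF_y = 0: T_AC·sin43° + T_BC·sin70° = 2.4.
Substitute: T_AC·(0.681998 + 2.13834·0.939693) = 2.4 → T_AC = 0.891735 ≈ 0.8917 kN.
Then T_BC = 2.13834 × 0.891735 = 1.907 kN.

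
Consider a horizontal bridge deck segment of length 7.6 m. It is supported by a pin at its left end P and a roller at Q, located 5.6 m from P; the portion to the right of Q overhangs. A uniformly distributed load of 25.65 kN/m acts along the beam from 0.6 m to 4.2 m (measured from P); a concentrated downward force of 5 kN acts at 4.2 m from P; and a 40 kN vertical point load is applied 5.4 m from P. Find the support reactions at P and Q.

Resultant of the distributed load: 25.65 × 3.6 = 92.34 kN at 2.4 m from P.
Taking moments about P: Q_y·5.6 − (25.65·3.6)·2.4 − 5·4.2 − 40·5.4 = 0 → Q_y = 458.616/5.6 = 81.8957 ≈ 81.90 kN.
ΣF_y = 0: P_y + 81.8957 − 25.65·3.6 − 5 − 40 = 0 → P_y = 55.44 kN.
ΣF_x = 0: no horizontal applied forces, so P_x = 0.

P_x = 0, P_y = 55.44 kN, Q_y = 81.90 kN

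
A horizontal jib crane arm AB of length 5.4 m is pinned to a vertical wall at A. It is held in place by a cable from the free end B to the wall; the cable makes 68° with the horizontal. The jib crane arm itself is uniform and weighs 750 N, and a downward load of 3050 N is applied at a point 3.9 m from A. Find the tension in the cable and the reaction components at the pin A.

ΣM about A: T·sin68°·5.4 − 750·2.7 − 3050·3.9 = 0 → T = 13920/(5.4·0.927184) = 2780.22 ≈ 2780 N.
ΣF_x = 0: A_x − T·cos68° = 0 → A_x = 2780.22 × 0.374607 = 1041 N.
ΣF_y = 0: A_y + T·sin68° − 750 − 3050 = 0 → A_y = 3800 − 2780.22 × 0.927184 = 1222 N.

T = 2780 N, A_x = 1041 N, A_y = 1222 N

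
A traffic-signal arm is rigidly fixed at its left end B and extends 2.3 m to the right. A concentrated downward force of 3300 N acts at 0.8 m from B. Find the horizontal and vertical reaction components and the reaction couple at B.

B_x = 0, B_y = 3300 N, M_B = 2640 N·m

ΣF_x = 0: B_x = 0.
ΣF_y = 0: B_y − 3300 = 0 → B_y = 3300 N.
ΣM about B: M_B − 3300·0.8 = 0 → M_B = 2640 N·m.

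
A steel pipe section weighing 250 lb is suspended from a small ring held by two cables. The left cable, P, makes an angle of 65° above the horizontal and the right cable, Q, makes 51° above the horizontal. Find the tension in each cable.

T_P = 175.0 lb, T_Q = 117.6 lb

ΣF_x = 0: −T_P·cos65° + T_Q·cos51° = 0 → T_Q = 0.671547·T_P.
ΣF_y = 0: T_P·sin65° + T_Q·sin51° = 250.
Substitute: T_P·(0.906308 + 0.671547·0.777146) = 250 → T_P = 175.046 ≈ 175.0 lb.
Then T_Q = 0.671547 × 175.046 = 117.6 lb.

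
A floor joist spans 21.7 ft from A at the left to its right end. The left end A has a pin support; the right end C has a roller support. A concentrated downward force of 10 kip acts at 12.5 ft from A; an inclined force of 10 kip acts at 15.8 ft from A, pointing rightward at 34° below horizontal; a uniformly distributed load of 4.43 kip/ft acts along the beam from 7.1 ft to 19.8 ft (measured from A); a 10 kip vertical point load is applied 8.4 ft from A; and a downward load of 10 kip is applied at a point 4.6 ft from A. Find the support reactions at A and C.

Resultant of the distributed load: 4.43 × 12.7 = 56.261 kip at 13.45 ft from A.
Taking moments about A: C_y·21.7 − 10·12.5 − 10·sin34°·15.8 − (4.43·12.7)·13.45 − 10·8.4 − 10·4.6 = 0 → C_y = 1100.06/21.7 = 50.694 ≈ 50.69 kip.
ΣF_y = 0: A_y + 50.694 − 10 − 10·sin34° − 4.43·12.7 − 10 − 10 = 0 → A_y = 41.16 kip.
ΣF_x = 0: A_x + 10·cos34° = 0 → A_x = -8.290 kip.

A_x = -8.290 kip, A_y = 41.16 kip, C_y = 50.69 kip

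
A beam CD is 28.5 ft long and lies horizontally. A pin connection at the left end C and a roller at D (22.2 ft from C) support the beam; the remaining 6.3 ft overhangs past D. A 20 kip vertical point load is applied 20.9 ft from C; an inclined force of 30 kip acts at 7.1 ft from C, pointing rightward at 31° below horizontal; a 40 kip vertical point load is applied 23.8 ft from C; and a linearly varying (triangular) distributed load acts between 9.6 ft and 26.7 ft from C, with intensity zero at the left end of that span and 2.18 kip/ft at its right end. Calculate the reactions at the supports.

C_x = -25.72 kip, C_y = 9.805 kip, D_y = 84.28 kip

Resultant of the triangular load: ½ × 2.18 × 17.1 = 18.639 kip, acting at 21 ft from C (one-third of the span from the peak).
Moments about C: D_y·22.2 − 20·20.9 − 30·sin31°·7.1 − 40·23.8 − (½·2.18·17.1)·21 = 0 → D_y = 1871.12/22.2 = 84.2847 ≈ 84.28 kip.
ΣF_y = 0: C_y + 84.2847 − 20 − 30·sin31° − 40 − ½·2.18·17.1 = 0 → C_y = 9.805 kip.
ΣF_x = 0: C_x + 30·cos31° = 0 → C_x = -25.72 kip.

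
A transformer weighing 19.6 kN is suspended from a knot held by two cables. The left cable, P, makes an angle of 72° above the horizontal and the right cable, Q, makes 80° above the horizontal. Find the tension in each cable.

T_P = 7.250 kN, T_Q = 12.90 kN

ΣF_x = 0: −T_P·cos72° + T_Q·cos80° = 0 → T_Q = 1.77956·T_P.
ΣF_y = 0: T_P·sin72° + T_Q·sin80° = 19.6.
Substitute: T_P·(0.951057 + 1.77956·0.984808) = 19.6 → T_P = 7.24964 ≈ 7.250 kN.
Then T_Q = 1.77956 × 7.24964 = 12.90 kN.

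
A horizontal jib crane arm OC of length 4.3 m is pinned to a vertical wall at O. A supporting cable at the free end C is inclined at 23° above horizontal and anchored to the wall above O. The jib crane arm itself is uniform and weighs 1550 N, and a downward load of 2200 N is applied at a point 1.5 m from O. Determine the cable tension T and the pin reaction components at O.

ΣM about O: T·sin23°·4.3 − 1550·2.15 − 2200·1.5 = 0 → T = 6632.5/(4.3·0.390731) = 3947.58 ≈ 3948 N.
ΣF_x = 0: O_x − T·cos23° = 0 → O_x = 3947.58 × 0.920505 = 3634 N.
ΣF_y = 0: O_y + T·sin23° − 1550 − 2200 = 0 → O_y = 3750 − 3947.58 × 0.390731 = 2208 N.

T = 3948 N, O_x = 3634 N, O_y = 2208 N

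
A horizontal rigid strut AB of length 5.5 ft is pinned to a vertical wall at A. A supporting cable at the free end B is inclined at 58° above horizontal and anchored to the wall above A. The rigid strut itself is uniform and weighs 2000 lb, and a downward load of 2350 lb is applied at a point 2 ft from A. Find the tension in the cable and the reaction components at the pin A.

T = 2187 lb, A_x = 1159 lb, A_y = 2495 lb

ΣM about A: T·sin58°·5.5 − 2000·2.75 − 2350·2 = 0 → T = 10200/(5.5·0.848048) = 2186.84 ≈ 2187 lb.
ΣF_x = 0: A_x − T·cos58° = 0 → A_x = 2186.84 × 0.529919 = 1159 lb.
ΣF_y = 0: A_y + T·sin58° − 2000 − 2350 = 0 → A_y = 4350 − 2186.84 × 0.848048 = 2495 lb.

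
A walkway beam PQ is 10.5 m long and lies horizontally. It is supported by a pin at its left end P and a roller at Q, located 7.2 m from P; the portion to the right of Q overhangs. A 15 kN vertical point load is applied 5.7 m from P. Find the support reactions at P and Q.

P_x = 0, P_y = 3.125 kN, Q_y = 11.88 kN

Moments about P: Q_y·7.2 − 15·5.7 = 0 → Q_y = 85.5/7.2 = 11.875 ≈ 11.88 kN.
ΣF_y = 0: P_y + 11.875 − 15 = 0 → P_y = 3.125 kN.
ΣF_x = 0: no horizontal applied forces, so P_x = 0.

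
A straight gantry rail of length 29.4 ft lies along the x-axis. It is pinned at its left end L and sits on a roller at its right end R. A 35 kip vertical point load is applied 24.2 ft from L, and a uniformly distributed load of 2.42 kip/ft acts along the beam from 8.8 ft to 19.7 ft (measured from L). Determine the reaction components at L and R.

L_x = 0, L_y = 19.78 kip, R_y = 41.59 kip

Resultant of the distributed load: 2.42 × 10.9 = 26.378 kip at 14.25 ft from L.
Moments about L: R_y·29.4 − 35·24.2 − (2.42·10.9)·14.25 = 0 → R_y = 1222.8865/29.4 = 41.5948 ≈ 41.59 kip.
ΣF_y = 0: L_y + 41.5948 − 35 − 2.42·10.9 = 0 → L_y = 19.78 kip.
ΣF_x = 0: no horizontal applied forces, so L_x = 0.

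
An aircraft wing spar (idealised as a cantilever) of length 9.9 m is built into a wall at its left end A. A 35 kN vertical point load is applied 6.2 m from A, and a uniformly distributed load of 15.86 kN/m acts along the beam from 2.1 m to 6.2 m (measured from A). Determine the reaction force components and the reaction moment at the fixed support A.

Resultant of the distributed load: 15.86 × 4.1 = 65.026 kN at 4.15 m from A.
ΣF_x = 0: A_x = 0.
ΣF_y = 0: A_y − 35 − 15.86·4.1 = 0 → A_y = 100.0 kN.
ΣM about A: M_A − 35·6.2 − (15.86·4.1)·4.15 = 0 → M_A = 486.9 kN·m.

A_x = 0, A_y = 100.0 kN, M_A = 486.9 kN·m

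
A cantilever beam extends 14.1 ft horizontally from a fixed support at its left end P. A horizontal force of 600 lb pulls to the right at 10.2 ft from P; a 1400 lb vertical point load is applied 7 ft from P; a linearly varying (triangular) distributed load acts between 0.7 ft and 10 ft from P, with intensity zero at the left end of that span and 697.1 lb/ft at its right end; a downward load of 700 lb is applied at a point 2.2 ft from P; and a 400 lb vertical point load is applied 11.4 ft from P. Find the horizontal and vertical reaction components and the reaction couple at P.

P_x = -600.0 lb, P_y = 5742 lb, M_P = 38270 lb·ft

Resultant of the triangular load: ½ × 697.1 × 9.3 = 3241.515 lb, acting at 6.9 ft from P (one-third of the span from the peak).
ΣF_x = 0: P_x + 600 = 0 → P_x = -600.0 lb.
ΣF_y = 0: P_y − 1400 − ½·697.1·9.3 − 700 − 400 = 0 → P_y = 5742 lb.
ΣM about P: M_P − 1400·7 − (½·697.1·9.3)·6.9 − 700·2.2 − 400·11.4 = 0 → M_P = 38270 lb·ft.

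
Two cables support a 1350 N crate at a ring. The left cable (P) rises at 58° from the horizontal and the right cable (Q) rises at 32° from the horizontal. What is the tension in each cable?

ΣF_x = 0: −T_P·cos58° + T_Q·cos32° = 0 → T_Q = 0.624869·T_P.
ΣF_y = 0: T_P·sin58° + T_Q·sin32° = 1350.
Substitute: T_P·(0.848048 + 0.624869·0.529919) = 1350 → T_P = 1144.87 ≈ 1145 N.
Then T_Q = 0.624869 × 1144.87 = 715.4 N.

T_P = 1145 N, T_Q = 715.4 N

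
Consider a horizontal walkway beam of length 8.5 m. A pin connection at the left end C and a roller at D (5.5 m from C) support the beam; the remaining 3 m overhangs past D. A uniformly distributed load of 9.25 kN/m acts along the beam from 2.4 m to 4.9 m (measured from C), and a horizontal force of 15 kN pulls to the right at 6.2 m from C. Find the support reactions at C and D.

C_x = -15.00 kN, C_y = 7.778 kN, D_y = 15.35 kN

Resultant of the distributed load: 9.25 × 2.5 = 23.125 kN at 3.65 m from C.
Taking moments about C: D_y·5.5 − (9.25·2.5)·3.65 = 0 → D_y = 84.40625/5.5 = 15.3466 ≈ 15.35 kN.
ΣF_y = 0: C_y + 15.3466 − 9.25·2.5 = 0 → C_y = 7.778 kN.
ΣF_x = 0: C_x + 15 = 0 → C_x = -15.00 kN.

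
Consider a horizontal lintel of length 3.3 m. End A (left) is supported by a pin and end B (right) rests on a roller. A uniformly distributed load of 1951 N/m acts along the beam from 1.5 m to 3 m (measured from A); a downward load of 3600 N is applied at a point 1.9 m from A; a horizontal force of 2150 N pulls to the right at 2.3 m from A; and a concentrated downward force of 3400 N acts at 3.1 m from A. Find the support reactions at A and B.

A_x = -2150 N, A_y = 2664 N, B_y = 7262 N

Resultant of the distributed load: 1951 × 1.5 = 2926.5 N at 2.25 m from A.
Moments about A: B_y·3.3 − (1951·1.5)·2.25 − 3600·1.9 − 3400·3.1 = 0 → B_y = 23964.625/3.3 = 7262.01 ≈ 7262 N.
ΣF_y = 0: A_y + 7262.01 − 1951·1.5 − 3600 − 3400 = 0 → A_y = 2664 N.
ΣF_x = 0: A_x + 2150 = 0 → A_x = -2150 N.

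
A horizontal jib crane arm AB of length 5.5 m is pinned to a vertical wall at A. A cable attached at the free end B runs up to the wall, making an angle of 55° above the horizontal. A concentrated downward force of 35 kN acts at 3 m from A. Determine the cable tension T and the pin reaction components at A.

T = 23.31 kN, A_x = 13.37 kN, A_y = 15.91 kN

ΣM about A: T·sin55°·5.5 − 35·3 = 0 → T = 105/(5.5·0.819152) = 23.3057 ≈ 23.31 kN.
ΣF_x = 0: A_x − T·cos55° = 0 → A_x = 23.3057 × 0.573576 = 13.37 kN.
ΣF_y = 0: A_y + T·sin55° − 35 = 0 → A_y = 35 − 23.3057 × 0.819152 = 15.91 kN.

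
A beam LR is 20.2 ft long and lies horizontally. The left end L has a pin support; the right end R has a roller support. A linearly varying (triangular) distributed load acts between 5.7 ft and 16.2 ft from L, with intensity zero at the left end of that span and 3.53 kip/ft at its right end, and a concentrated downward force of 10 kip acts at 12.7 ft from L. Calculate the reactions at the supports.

L_x = 0, L_y = 10.59 kip, R_y = 17.94 kip

Resultant of the triangular load: ½ × 3.53 × 10.5 = 18.5325 kip, acting at 12.7 ft from L (one-third of the span from the peak).
ΣM about L: R_y·20.2 − (½·3.53·10.5)·12.7 − 10·12.7 = 0 → R_y = 362.36275/20.2 = 17.9388 ≈ 17.94 kip.
ΣF_y = 0: L_y + 17.9388 − ½·3.53·10.5 − 10 = 0 → L_y = 10.59 kip.
ΣF_x = 0: no horizontal applied forces, so L_x = 0.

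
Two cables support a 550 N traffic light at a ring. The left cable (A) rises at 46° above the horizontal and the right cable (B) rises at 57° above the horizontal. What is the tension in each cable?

T_A = 307.4 N, T_B = 392.1 N

ΣF_x = 0: −T_A·cos46° + T_B·cos57° = 0 → T_B = 1.27545·T_A.
ΣF_y = 0: T_A·sin46° + T_B·sin57° = 550.
Substitute: T_A·(0.71934 + 1.27545·0.838671) = 550 → T_A = 307.43 ≈ 307.4 N.
Then T_B = 1.27545 × 307.43 = 392.1 N.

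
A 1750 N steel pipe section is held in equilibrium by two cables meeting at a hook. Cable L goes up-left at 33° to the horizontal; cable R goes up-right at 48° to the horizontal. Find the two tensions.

T_L = 1186 N, T_R = 1486 N

ΣF_x = 0: −T_L·cos33° + T_R·cos48° = 0 → T_R = 1.25337·T_L.
ΣF_y = 0: T_L·sin33° + T_R·sin48° = 1750.
Substitute: T_L·(0.544639 + 1.25337·0.743145) = 1750 → T_L = 1185.58 ≈ 1186 N.
Then T_R = 1.25337 × 1185.58 = 1486 N.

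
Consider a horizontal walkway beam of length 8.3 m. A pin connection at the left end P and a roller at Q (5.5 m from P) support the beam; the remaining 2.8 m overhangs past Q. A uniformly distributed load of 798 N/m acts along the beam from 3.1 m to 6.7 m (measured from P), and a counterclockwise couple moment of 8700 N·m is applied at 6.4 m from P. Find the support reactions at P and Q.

P_x = 0, P_y = 1895 N, Q_y = 977.6 N

Resultant of the distributed load: 798 × 3.6 = 2872.8 N at 4.9 m from P.
Taking moments about P: Q_y·5.5 − (798·3.6)·4.9 + 8700 = 0 → Q_y = 5376.72/5.5 = 977.585 ≈ 977.6 N.
ΣF_y = 0: P_y + 977.585 − 798·3.6 = 0 → P_y = 1895 N.
ΣF_x = 0: no horizontal applied forces, so P_x = 0.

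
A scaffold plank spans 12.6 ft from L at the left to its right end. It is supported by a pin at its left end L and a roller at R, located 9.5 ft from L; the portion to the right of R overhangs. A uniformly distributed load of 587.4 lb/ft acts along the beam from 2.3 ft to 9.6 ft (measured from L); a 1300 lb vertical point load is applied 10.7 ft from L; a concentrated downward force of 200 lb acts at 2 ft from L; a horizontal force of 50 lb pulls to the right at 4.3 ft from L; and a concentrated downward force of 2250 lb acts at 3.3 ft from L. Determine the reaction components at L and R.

L_x = -50.00 lb, L_y = 3064 lb, R_y = 4974 lb

Resultant of the distributed load: 587.4 × 7.3 = 4288.02 lb at 5.95 ft from L.
ΣM about L: R_y·9.5 − (587.4·7.3)·5.95 − 1300·10.7 − 200·2 − 2250·3.3 = 0 → R_y = 47248.719/9.5 = 4973.55 ≈ 4974 lb.
ΣF_y = 0: L_y + 4973.55 − 587.4·7.3 − 1300 − 200 − 2250 = 0 → L_y = 3064 lb.
ΣF_x = 0: L_x + 50 = 0 → L_x = -50.00 lb.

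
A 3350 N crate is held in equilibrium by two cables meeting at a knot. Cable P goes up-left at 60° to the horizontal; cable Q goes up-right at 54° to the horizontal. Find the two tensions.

ΣF_x = 0: −T_P·cos60° + T_Q·cos54° = 0 → T_Q = 0.850651·T_P.
ΣF_y = 0: T_P·sin60° + T_Q·sin54° = 3350.
Substitute: T_P·(0.866025 + 0.850651·0.809017) = 3350 → T_P = 2155.43 ≈ 2155 N.
Then T_Q = 0.850651 × 2155.43 = 1834 N.

T_P = 2155 N, T_Q = 1834 N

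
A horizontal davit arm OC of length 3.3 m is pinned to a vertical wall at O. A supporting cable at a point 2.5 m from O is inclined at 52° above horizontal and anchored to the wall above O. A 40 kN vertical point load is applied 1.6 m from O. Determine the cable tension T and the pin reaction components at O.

T = 32.49 kN, O_x = 20.00 kN, O_y = 14.40 kN

ΣM about O: T·sin52°·2.5 − 40·1.6 = 0 → T = 64/(2.5·0.788011) = 32.4869 ≈ 32.49 kN.
ΣF_x = 0: O_x − T·cos52° = 0 → O_x = 32.4869 × 0.615661 = 20.00 kN.
ΣF_y = 0: O_y + T·sin52° − 40 = 0 → O_y = 40 − 32.4869 × 0.788011 = 14.40 kN.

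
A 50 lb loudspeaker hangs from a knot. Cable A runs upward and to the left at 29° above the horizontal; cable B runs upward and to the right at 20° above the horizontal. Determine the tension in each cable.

T_A = 62.26 lb, T_B = 57.94 lb

ΣF_x = 0: −T_A·cos29° + T_B·cos20° = 0 → T_B = 0.930751·T_A.
ΣF_y = 0: T_A·sin29° + T_B·sin20° = 50.
Substitute: T_A·(0.48481 + 0.930751·0.34202) = 50 → T_A = 62.2552 ≈ 62.26 lb.
Then T_B = 0.930751 × 62.2552 = 57.94 lb.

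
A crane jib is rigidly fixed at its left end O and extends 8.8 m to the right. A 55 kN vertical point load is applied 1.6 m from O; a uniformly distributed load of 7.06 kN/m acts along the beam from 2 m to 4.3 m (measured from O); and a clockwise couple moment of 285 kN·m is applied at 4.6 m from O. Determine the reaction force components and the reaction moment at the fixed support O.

O_x = 0, O_y = 71.24 kN, M_O = 424.1 kN·m

Resultant of the distributed load: 7.06 × 2.3 = 16.238 kN at 3.15 m from O.
ΣF_x = 0: O_x = 0.
ΣF_y = 0: O_y − 55 − 7.06·2.3 = 0 → O_y = 71.24 kN.
ΣM about O: M_O − 55·1.6 − (7.06·2.3)·3.15 − 285 = 0 → M_O = 424.1 kN·m.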